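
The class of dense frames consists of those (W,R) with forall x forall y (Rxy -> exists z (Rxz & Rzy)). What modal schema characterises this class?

□□s → □s

The condition is density. The C4 schema □□s → □s defines it.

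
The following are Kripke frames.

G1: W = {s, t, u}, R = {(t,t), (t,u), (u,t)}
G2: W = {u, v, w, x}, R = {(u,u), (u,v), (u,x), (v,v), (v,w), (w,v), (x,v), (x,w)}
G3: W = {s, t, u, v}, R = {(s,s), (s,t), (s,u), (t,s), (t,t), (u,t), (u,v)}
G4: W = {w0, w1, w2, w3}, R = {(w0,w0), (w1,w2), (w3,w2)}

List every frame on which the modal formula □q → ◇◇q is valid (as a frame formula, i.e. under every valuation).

G2

The schema corresponds to a generalized confluence (Geach) condition: ∀x ∃w (xRw ∧ xR²w).
G1: fails — at s but no w with sRw and sR²w.
G2: ✓.
G3: fails — at v but no w with vRw and vR²w.
G4: fails — at w1 but no w with w1Rw and w1R²w.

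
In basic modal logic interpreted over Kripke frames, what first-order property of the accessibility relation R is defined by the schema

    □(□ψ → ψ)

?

Suppose □(□ψ→ψ) is valid. Take Rxy and set V(ψ)={w : Ryw}. Then at y, □ψ holds; since □(□ψ→ψ) at x, □ψ→ψ at y, so ψ at y, i.e. Ryy.

shift-reflexivity: ∀x ∀y (Rxy → Ryy)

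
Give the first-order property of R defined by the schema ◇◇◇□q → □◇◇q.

This is a Sahlqvist (Geach-type) schema ◇^3□^1q → □^1◇^2q.
First-order correspondent: ∀x ∀y ∀z ((xR³y ∧ xRz) → ∃w (yRw ∧ zR²w)).

∀x ∀y ∀z ((xR³y ∧ xRz) → ∃w (yRw ∧ zR²w))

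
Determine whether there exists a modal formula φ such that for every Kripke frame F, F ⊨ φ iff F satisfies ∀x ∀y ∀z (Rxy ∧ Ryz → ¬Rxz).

No — not modally definable

Modal frame validity is preserved under surjective bounded morphisms.
The 3-cycle (worlds a,b,c with a→b→c→a) is intransitive. Mapping every world to a single reflexive point • is a surjective bounded morphism; the reflexive point is not intransitive (R••∧R•• but R••).
Hence intransitivity is not modally definable.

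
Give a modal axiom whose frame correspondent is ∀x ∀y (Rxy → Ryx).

The condition is symmetry. The B schema p → □◇p defines it.
Suppose p→□◇p is valid. Take Rxy and set V(p)={x}. Then p at x, so □◇p at x, so ◇p at y, so some z with Ryz has p; z=x, i.e. Ryx.

p → □◇p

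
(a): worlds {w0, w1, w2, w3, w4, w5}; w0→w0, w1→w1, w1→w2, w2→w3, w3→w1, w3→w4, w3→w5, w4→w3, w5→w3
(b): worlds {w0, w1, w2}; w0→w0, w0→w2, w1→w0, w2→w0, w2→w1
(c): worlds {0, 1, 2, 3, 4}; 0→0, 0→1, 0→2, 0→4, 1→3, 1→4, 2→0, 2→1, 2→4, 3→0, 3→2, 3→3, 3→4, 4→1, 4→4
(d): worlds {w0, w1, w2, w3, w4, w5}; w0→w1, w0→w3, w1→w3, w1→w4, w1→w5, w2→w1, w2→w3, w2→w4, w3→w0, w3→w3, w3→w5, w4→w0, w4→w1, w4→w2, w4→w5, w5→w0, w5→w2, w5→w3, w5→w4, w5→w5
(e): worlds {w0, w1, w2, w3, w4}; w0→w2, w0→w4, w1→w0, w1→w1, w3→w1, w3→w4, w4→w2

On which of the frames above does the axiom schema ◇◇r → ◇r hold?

none

This is the axiom for transitivity; its first-order frame correspondent is ∀x ∀y ∀z (Rxy ∧ Ryz → Rxz).
(a): fails — Rw1w2 and Rw2w3 but not Rw1w3.
(b): fails — Rw1w0 and Rw0w2 but not Rw1w2.
(c): fails — R34 and R41 but not R31.
(d): fails — Rw1w3 and Rw3w0 but not Rw1w0.
(e): fails — Rw1w0 and Rw0w4 but not Rw1w4.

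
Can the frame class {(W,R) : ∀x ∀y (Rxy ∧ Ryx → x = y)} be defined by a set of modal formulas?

If a class were modally definable it would be closed under surjective bounded morphisms (Goldblatt–Thomason).
The 6-cycle (worlds 0,1,2,3,4,5 with 0→1→2→3→4→5→0) is antisymmetric. Sending even-indexed worlds to • and odd-indexed worlds to ∘ is a surjective bounded morphism onto the two-world frame with •↔∘, which is not antisymmetric.
So no modal formula (or set of formulas) defines exactly the antisymmetric frames.

Not modally definable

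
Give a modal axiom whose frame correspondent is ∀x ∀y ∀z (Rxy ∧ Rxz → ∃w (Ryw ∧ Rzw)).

◇□r → □◇r

A defining formula is ◇□r → □◇r (the .2 axiom).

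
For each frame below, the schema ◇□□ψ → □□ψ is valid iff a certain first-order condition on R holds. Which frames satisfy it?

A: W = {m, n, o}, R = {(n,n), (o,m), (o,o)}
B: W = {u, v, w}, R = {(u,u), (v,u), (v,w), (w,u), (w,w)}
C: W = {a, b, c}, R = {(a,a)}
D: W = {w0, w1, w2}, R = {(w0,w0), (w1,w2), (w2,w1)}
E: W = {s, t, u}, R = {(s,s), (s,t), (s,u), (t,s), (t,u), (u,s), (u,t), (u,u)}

This is the axiom for a generalized confluence (Geach) condition; its first-order frame correspondent is ∀x ∀y ∀z ((xRy ∧ xR²z) → ∃w (yR²w ∧ z = w)).
A: fails — oRm, oR²m but no w with mR²w and m=w.
B: fails — vRu, vR²w but no t with uR²t and w=t.
C: ✓.
D: fails — w1Rw2, w1R²w1 but no w with w2R²w and w1=w.
E: ✓.
Valid on: C, E.

C, E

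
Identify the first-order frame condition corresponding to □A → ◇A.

This schema is the D axiom.
It corresponds to seriality: ∀x ∃y Rxy.

seriality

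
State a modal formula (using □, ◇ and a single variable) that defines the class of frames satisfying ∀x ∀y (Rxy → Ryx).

The condition is symmetry. The B schema ψ → □◇ψ defines it.
Suppose ψ→□◇ψ is valid. Take Rxy and set V(ψ)={x}. Then ψ at x, so □◇ψ at x, so ◇ψ at y, so some z with Ryz has ψ; z=x, i.e. Ryx.

ψ → □◇ψ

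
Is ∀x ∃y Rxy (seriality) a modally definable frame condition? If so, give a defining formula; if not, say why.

Definable; □q → ◇q defines it

The condition is seriality. A defining modal formula is □q → ◇q.
Suppose □q→◇q is valid. At any x set V(q)=W. Then □q at x, so ◇q at x, so x has a successor.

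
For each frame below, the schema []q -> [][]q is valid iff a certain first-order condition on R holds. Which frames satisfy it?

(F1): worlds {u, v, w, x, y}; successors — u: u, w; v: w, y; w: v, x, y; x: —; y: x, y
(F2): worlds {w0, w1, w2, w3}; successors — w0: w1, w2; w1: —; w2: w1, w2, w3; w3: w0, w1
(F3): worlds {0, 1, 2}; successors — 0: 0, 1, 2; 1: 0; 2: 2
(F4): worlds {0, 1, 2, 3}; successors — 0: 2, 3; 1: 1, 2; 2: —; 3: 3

(F4)

The schema corresponds to transitivity: forall x forall y forall z (Rxy & Ryz -> Rxz).
(F1): fails — Ruw and Rwx but not Rux.
(F2): fails — Rw3w0 and Rw0w2 but not Rw3w2.
(F3): fails — R10 and R02 but not R12.
(F4): satisfies the condition.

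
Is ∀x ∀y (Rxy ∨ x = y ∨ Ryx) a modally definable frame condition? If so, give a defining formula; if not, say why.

No — not modally definable

Any modally definable frame class is closed under disjoint unions.
Take 3 disjoint single-world reflexive frames: each is trivially connected, but their disjoint union has 3 worlds with no edge between distinct components, so it is not connected.
Hence connectedness of R is not modally definable.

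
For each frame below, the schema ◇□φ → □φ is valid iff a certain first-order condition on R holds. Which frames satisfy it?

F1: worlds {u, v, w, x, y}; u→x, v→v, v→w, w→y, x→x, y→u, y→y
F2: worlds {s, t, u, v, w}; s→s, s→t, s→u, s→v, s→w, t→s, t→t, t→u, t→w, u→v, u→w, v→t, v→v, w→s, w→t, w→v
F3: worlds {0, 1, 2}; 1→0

none

The schema corresponds to the Euclidean property: ∀x ∀y ∀z (Rxy ∧ Rxz → Ryz).
F1: fails — Rvw and Rvv but not Rwv.
F2: fails — Rsv and Rsw but not Rvw.
F3: fails — R10 and R10 but not R00.
Valid on no frame.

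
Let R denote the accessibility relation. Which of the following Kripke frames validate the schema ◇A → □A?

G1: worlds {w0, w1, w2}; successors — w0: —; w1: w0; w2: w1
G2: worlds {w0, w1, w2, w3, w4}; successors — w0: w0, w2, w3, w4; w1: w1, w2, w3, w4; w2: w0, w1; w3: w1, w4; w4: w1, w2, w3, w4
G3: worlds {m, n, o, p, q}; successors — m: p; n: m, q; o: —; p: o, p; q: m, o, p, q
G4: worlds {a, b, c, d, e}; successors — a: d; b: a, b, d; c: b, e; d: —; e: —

G1

This is the axiom for partial functionality; its first-order frame correspondent is ∀x ∀y ∀z (Rxy ∧ Rxz → y = z).
G1: holds.
G2: fails — w0 sees both w0 and w2.
G3: fails — n sees both m and q.
G4: fails — b sees both a and b.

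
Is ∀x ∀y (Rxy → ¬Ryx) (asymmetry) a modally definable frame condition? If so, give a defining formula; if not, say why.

Any modally definable frame class is closed under surjective bounded morphisms.
The 5-cycle (worlds a,b,c,d,e with a→b→c→d→e→a) is asymmetric. Mapping every world to a single reflexive point • is a surjective bounded morphism, and the reflexive point is not asymmetric (R•• but asymmetry requires ¬R••).
So no modal formula (or set of formulas) defines exactly the asymmetric frames.

Not definable by any modal formula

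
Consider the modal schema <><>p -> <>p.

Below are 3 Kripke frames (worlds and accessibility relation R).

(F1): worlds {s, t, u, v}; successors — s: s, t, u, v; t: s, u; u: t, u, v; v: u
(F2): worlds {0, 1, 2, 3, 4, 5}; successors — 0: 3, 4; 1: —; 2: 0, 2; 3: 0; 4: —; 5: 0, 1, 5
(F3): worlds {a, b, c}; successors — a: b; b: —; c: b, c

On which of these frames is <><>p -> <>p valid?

(F3)

Frame correspondent (Sahlqvist): forall x forall y forall z (Rxy & Ryz -> Rxz) — i.e. transitivity.
(F1): fails — Rut and Rts but not Rus.
(F2): fails — R20 and R04 but not R24.
(F3): condition met.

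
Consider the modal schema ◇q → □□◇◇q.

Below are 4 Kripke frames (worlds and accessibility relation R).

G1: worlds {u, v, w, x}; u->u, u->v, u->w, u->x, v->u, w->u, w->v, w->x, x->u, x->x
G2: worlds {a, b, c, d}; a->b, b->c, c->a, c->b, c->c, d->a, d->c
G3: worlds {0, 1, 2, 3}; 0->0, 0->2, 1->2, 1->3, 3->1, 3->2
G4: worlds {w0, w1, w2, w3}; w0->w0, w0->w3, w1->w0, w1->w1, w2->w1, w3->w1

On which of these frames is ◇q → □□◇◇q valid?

G1

Frame correspondent (Sahlqvist): ∀x ∀y ∀z ((xRy ∧ xR²z) → ∃w (y = w ∧ zR²w)) — i.e. a generalized confluence (Geach) condition.
G1: satisfies the condition.
G2: fails — cRa, cR²a but no w with a=w and aR²w.
G3: fails — 0R0, 0R²2 but no w with 0=w and 2R²w.
G4: fails — w0Rw3, w0R²w3 but no w with w3=w and w3R²w.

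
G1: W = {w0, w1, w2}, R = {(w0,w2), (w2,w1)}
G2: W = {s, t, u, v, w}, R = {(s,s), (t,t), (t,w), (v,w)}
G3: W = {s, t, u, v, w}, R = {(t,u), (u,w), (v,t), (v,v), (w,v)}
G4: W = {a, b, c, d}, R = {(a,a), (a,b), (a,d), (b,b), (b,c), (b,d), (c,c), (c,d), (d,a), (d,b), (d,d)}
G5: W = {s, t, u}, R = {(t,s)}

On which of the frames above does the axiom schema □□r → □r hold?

The schema corresponds to density: ∀x ∀y (Rxy → ∃z (Rxz ∧ Rzy)).
G1: fails — Rw0w2 but no z with Rw0z and Rzw2.
G2: fails — Rvw but no z with Rvz and Rzw.
G3: fails — Ruw but no z with Ruz and Rzw.
G4: holds.
G5: fails — Rts but no z with Rtz and Rzs.

G4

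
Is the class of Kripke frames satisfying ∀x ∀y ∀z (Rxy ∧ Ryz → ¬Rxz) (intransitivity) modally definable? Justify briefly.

Any modally definable frame class is closed under surjective bounded morphisms.
The 5-cycle (worlds s,t,u,v,w with s→t→u→v→w→s) is intransitive. Mapping every world to a single reflexive point • is a surjective bounded morphism; the reflexive point is not intransitive (R••∧R•• but R••).
So the class is not modally definable.

No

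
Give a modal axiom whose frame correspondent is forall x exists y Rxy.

□r → ◇r

This is seriality; the standard corresponding axiom is D: □r → ◇r.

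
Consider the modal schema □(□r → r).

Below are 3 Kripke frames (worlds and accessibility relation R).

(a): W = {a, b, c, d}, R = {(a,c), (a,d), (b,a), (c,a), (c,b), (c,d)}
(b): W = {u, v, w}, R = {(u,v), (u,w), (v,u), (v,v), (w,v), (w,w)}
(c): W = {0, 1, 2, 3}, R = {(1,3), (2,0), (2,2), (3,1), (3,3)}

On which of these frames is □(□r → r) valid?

none

This is the axiom for shift-reflexivity; its first-order frame correspondent is ∀x ∀y (Rxy → Ryy).
(a): fails — Rcd but not Rdd.
(b): fails — Rvu but not Ruu.
(c): fails — R31 but not R11.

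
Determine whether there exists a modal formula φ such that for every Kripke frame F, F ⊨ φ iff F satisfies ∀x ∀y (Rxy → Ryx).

This is a Sahlqvist condition; the B axiom r → □◇r defines it.

Yes, by r → □◇r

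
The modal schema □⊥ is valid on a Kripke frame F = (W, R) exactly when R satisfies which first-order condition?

emptiness of R

□⊥ is valid iff no world has any successor (otherwise □⊥ fails at any world with one).
The converse is a direct semantic check.
So the correspondent is emptiness of R.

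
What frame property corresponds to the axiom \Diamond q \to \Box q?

partial functionality

Suppose ◇q→□q is valid. Take Rxy, Rxz and set V(q)={y}. Then ◇q at x, so □q at x, so q at z, i.e. z=y.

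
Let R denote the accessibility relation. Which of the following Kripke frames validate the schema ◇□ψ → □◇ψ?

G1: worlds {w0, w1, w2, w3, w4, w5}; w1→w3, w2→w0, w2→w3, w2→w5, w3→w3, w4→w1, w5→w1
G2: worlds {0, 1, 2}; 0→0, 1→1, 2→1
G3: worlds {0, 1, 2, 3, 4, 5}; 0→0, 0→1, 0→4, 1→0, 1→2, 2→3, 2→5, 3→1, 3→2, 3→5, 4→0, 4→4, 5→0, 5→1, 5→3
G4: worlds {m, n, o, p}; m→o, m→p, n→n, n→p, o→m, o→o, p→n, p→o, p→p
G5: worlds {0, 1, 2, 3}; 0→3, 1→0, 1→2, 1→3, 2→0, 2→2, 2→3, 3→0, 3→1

G2

Frame correspondent (Sahlqvist): ∀x ∀y ∀z (Rxy ∧ Rxz → ∃w (Ryw ∧ Rzw)) — i.e. convergence.
G1: fails — Rw2w5 and Rw2w0 but w5 and w0 have no common successor.
G2: holds.
G3: fails — R10 and R12 but 0 and 2 have no common successor.
G4: fails — Rpn and Rpo but n and o have no common successor.
G5: fails — R10 and R13 but 0 and 3 have no common successor.
Valid on: G2.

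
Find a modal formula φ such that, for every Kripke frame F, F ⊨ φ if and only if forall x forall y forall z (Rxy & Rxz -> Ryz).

A defining formula is ◇q → □◇q (the 5 axiom).
Suppose ◇q→□◇q is valid. Take Rxy, Rxz and set V(q)={y}. Then ◇q at x, so □◇q at x, so ◇q at z, so some w with Rzw has q; w=y, i.e. Rzy. By symmetry of the argument, Ryz.

◇q → □◇q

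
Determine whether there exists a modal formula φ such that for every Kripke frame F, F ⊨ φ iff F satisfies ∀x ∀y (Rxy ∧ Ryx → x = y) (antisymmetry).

Not modally definable

Modal frame validity is preserved under surjective bounded morphisms.
The 4-cycle (worlds w0,w1,w2,w3 with w0→w1→w2→w3→w0) is antisymmetric. Sending even-indexed worlds to a and odd-indexed worlds to b is a surjective bounded morphism onto the two-world frame with a↔b, which is not antisymmetric.
So no modal formula (or set of formulas) defines exactly the antisymmetric frames.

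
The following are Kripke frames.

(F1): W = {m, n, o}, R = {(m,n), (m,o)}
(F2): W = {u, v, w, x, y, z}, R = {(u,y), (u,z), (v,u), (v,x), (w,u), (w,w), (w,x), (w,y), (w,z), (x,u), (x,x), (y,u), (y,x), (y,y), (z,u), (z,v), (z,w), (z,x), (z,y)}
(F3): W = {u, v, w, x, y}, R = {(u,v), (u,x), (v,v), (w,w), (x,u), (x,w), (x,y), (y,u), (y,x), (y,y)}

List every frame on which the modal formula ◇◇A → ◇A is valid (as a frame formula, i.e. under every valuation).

The schema corresponds to transitivity: ∀x ∀y ∀z (Rxy ∧ Ryz → Rxz).
(F1): condition met.
(F2): fails — Ruy and Ryx but not Rux.
(F3): fails — Ryx and Rxw but not Ryw.
Valid on: (F1).

(F1)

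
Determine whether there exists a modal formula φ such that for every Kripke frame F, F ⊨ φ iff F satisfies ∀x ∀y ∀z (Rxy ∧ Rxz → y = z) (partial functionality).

This is a Sahlqvist condition; the CD axiom ◇p → □p defines it.

Definable; ◇p → □p defines it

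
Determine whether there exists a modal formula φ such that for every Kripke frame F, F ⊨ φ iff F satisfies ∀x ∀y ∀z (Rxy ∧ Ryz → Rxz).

Definable; □p → □□p defines it

This is a Sahlqvist condition; the 4 axiom □p → □□p defines it.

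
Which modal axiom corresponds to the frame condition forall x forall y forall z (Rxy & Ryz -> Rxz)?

This is transitivity; the standard corresponding axiom is 4: □r → □□r.

□r → □□r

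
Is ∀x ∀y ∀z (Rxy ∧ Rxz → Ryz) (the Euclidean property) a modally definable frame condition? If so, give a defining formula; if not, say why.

Yes: it is the Euclidean property, defined by the 5 schema ◇p → □◇p.
Suppose ◇p→□◇p is valid. Take Rxy, Rxz and set V(p)={y}. Then ◇p at x, so □◇p at x, so ◇p at z, so some w with Rzw has p; w=y, i.e. Rzy. By symmetry of the argument, Ryz.

Definable; ◇p → □◇p defines it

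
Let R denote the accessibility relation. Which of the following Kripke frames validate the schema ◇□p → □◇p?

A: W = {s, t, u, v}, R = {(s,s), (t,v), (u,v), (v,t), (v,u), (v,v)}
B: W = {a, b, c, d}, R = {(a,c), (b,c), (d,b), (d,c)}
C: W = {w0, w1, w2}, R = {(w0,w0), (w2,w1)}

A

The schema corresponds to convergence: ∀x ∀y ∀z (Rxy ∧ Rxz → ∃w (Ryw ∧ Rzw)).
A: condition met.
B: fails — Rac and Rac but c and c have no common successor.
C: fails — Rw2w1 and Rw2w1 but w1 and w1 have no common successor.
Valid on: A.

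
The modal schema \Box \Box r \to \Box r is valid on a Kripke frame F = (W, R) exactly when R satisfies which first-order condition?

density: \forall x \forall y (Rxy \to \exists z (Rxz \wedge Rzy))

This is the C4 axiom.
It corresponds to density: \forall x \forall y (Rxy \to \exists z (Rxz \wedge Rzy)).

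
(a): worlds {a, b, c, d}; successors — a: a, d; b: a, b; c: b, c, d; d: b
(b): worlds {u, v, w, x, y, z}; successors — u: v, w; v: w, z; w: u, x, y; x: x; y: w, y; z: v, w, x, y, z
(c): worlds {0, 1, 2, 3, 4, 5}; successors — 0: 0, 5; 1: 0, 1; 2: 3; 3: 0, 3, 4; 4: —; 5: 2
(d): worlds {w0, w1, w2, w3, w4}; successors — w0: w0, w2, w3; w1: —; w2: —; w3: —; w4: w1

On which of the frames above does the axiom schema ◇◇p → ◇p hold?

This is the axiom for transitivity; its first-order frame correspondent is ∀x ∀y ∀z (Rxy ∧ Ryz → Rxz).
(a): fails — Rba and Rad but not Rbd.
(b): fails — Ruv and Rvz but not Ruz.
(c): fails — R10 and R05 but not R15.
(d): holds.
Valid on: (d).

(d)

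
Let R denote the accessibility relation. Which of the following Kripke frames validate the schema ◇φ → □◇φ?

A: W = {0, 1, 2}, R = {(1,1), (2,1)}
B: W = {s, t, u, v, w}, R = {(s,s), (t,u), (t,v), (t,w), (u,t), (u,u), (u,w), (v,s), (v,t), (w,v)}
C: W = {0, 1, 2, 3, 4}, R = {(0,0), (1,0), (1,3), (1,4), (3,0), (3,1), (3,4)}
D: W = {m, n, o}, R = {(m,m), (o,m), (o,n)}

A

This is the axiom for the Euclidean property; its first-order frame correspondent is ∀x ∀y ∀z (Rxy ∧ Rxz → Ryz).
A: condition met.
B: fails — Rtv and Rtv but not Rvv.
C: fails — R10 and R14 but not R04.
D: fails — Rom and Ron but not Rmn.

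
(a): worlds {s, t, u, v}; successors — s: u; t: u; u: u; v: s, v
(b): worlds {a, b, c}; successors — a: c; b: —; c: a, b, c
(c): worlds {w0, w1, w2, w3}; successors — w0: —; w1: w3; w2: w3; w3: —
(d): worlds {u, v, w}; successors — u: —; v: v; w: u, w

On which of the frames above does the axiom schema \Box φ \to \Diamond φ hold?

Frame correspondent (Sahlqvist): \forall x \exists y Rxy — i.e. seriality.
(a): condition met.
(b): fails — world b has no successor.
(c): fails — world w0 has no successor.
(d): fails — world u has no successor.
Valid on: (a).

(a)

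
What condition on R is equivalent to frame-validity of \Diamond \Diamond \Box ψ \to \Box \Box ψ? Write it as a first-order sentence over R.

\forall x \forall y \forall z ((x R^2 y \wedge x R^2 z) \to \exists w (yRw \wedge z = w))

This is a Sahlqvist (Geach-type) schema ◇^2□^1ψ → □^2◇^0ψ.
Minimal-valuation argument: fix x; take any y with xR^2y and any z with xR^2z. Set V(ψ) to the set of worlds R-reachable from y in exactly 1 step. Then □^1ψ holds at y, so the antecedent holds at x; validity forces ◇^0ψ at z, giving a w with zR^0w and yR^1w.
First-order correspondent: \forall x \forall y \forall z ((x R^2 y \wedge x R^2 z) \to \exists w (yRw \wedge z = w)).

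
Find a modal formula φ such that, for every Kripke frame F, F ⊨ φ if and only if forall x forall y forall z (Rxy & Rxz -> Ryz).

The condition is the Euclidean property. The 5 schema ◇q → □◇q defines it.
Suppose ◇q→□◇q is valid. Take Rxy, Rxz and set V(q)={y}. Then ◇q at x, so □◇q at x, so ◇q at z, so some w with Rzw has q; w=y, i.e. Rzy. By symmetry of the argument, Ryz.

◇q → □◇q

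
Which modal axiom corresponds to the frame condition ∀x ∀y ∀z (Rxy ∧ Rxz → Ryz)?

This is the Euclidean property; the standard corresponding axiom is 5: ◇p → □◇p.
Suppose ◇p→□◇p is valid. Take Rxy, Rxz and set V(p)={y}. Then ◇p at x, so □◇p at x, so ◇p at z, so some w with Rzw has p; w=y, i.e. Rzy. By symmetry of the argument, Ryz.

◇p → □◇p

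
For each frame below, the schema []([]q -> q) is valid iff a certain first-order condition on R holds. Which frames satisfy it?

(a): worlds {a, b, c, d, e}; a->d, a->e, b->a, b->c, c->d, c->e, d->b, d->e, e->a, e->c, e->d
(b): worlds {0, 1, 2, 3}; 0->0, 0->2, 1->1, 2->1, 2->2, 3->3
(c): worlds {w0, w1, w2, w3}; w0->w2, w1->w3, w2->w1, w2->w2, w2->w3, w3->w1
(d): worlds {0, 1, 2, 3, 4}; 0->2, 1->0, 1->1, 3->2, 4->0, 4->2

The schema corresponds to shift-reflexivity: forall x forall y (Rxy -> Ryy).
(a): fails — Rbc but not Rcc.
(b): condition met.
(c): fails — Rw3w1 but not Rw1w1.
(d): fails — R10 but not R00.
Valid on: (b).

(b)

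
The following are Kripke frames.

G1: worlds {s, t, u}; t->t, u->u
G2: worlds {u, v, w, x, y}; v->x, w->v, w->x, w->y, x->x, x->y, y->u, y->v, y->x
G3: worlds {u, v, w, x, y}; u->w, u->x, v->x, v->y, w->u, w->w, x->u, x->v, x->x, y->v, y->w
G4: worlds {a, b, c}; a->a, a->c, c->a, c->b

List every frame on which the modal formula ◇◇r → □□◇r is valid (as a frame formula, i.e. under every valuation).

The schema corresponds to a generalized confluence (Geach) condition: ∀x ∀y ∀z ((xR²y ∧ xR²z) → ∃w (y = w ∧ zRw)).
G1: holds.
G2: fails — vR²y, vR²y but no t with y=t and yRt.
G3: fails — uR²u, uR²u but no t with u=t and uRt.
G4: fails — aR²a, aR²b but no w with a=w and bRw.
Valid on: G1.

G1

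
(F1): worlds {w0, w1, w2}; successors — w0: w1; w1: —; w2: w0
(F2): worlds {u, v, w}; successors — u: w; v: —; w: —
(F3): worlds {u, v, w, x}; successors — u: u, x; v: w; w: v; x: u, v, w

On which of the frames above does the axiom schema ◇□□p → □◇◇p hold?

The schema corresponds to a generalized confluence (Geach) condition: ∀x ∀y ∀z ((xRy ∧ xRz) → ∃w (yR²w ∧ zR²w)).
(F1): fails — w0Rw1, w0Rw1 but no w with w1R²w and w1R²w.
(F2): fails — uRw, uRw but no t with wR²t and wR²t.
(F3): fails — xRv, xRw but no t with vR²t and wR²t.
Valid on no frame.

none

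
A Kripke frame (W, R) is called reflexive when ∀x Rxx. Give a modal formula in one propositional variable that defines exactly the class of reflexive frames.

A defining formula is □p → p (the T axiom).
Suppose □p→p is valid. At any x set V(p)={w : Rxw}. Then □p holds at x, so p holds at x, i.e. Rxx.

□p → p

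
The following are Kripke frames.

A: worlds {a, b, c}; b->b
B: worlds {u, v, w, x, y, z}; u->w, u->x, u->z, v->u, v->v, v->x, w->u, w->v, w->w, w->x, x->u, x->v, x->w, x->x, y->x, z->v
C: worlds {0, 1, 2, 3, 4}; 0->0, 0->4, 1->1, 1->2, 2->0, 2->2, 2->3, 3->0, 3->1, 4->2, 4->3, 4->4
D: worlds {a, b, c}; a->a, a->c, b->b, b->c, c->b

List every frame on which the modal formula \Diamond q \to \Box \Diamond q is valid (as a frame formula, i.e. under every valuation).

A

This is the axiom for the Euclidean property; its first-order frame correspondent is \forall x \forall y \forall z (Rxy \wedge Rxz \to Ryz).
A: condition met.
B: fails — Ruz and Ruz but not Rzz.
C: fails — R04 and R00 but not R40.
D: fails — Rac and Raa but not Rca.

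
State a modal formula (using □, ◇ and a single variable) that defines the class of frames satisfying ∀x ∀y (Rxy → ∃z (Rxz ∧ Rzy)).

The condition is density. The C4 schema □□q → □q defines it.

□□q → □q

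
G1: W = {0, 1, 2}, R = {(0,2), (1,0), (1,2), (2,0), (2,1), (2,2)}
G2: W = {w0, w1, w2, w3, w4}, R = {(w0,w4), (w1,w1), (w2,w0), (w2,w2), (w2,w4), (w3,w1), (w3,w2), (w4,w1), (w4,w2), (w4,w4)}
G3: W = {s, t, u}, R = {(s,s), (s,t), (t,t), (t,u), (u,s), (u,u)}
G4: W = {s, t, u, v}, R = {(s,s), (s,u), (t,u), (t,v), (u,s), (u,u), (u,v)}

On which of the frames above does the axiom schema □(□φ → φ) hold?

G3

This is the axiom for shift-reflexivity; its first-order frame correspondent is ∀x ∀y (Rxy → Ryy).
G1: fails — R10 but not R00.
G2: fails — Rw2w0 but not Rw0w0.
G3: ✓.
G4: fails — Ruv but not Rvv.
Valid on: G3.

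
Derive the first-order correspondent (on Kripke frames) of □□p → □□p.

This is a Sahlqvist (Geach-type) schema ◇^0□^2p → □^2◇^0p.
First-order correspondent: ∀x ∀z (xR²z → ∃w (xR²w ∧ z = w)).

∀x ∀z (xR²z → ∃w (xR²w ∧ z = w))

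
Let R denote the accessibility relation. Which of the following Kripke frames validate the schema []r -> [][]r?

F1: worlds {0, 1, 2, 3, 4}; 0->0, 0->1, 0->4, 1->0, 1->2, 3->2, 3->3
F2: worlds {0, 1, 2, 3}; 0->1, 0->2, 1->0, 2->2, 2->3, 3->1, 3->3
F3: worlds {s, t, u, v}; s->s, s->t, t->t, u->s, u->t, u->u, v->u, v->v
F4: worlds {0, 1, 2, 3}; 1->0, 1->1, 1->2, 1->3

Frame correspondent (Sahlqvist): forall x forall y forall z (Rxy & Ryz -> Rxz) — i.e. transitivity.
F1: fails — R10 and R01 but not R11.
F2: fails — R10 and R02 but not R12.
F3: fails — Rvu and Rut but not Rvt.
F4: holds.

F4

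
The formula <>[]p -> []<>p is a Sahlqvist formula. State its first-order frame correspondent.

Suppose ◇□p→□◇p is valid. Take Rxy, Rxz and set V(p)={w : Ryw}. Then □p at y so ◇□p at x, so □◇p at x, so ◇p at z, giving w with Rzw and Ryw.
Conversely, on a frame with convergence the schema holds at every world under every valuation.
Frame condition: forall x forall y forall z (Rxy & Rxz -> exists w (Ryw & Rzw)).

convergence: forall x forall y forall z (Rxy & Rxz -> exists w (Ryw & Rzw))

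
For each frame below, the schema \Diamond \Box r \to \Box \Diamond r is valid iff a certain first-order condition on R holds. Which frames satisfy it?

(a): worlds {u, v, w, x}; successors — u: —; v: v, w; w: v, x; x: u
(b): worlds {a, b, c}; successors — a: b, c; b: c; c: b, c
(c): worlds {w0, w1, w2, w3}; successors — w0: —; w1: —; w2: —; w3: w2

(b)

The schema corresponds to convergence: \forall x \forall y \forall z (Rxy \wedge Rxz \to \exists w (Ryw \wedge Rzw)).
(a): fails — Rwx and Rwv but x and v have no common successor.
(b): condition met.
(c): fails — Rw3w2 and Rw3w2 but w2 and w2 have no common successor.
Valid on: (b).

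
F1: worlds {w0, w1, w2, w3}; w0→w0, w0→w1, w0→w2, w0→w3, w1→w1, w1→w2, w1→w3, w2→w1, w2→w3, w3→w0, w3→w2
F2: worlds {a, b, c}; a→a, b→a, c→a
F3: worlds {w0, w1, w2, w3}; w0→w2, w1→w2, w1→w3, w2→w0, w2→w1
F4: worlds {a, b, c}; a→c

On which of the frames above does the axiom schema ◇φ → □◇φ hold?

F2

The schema corresponds to the Euclidean property: ∀x ∀y ∀z (Rxy ∧ Rxz → Ryz).
F1: fails — Rw0w1 and Rw0w0 but not Rw1w0.
F2: holds.
F3: fails — Rw0w2 and Rw0w2 but not Rw2w2.
F4: fails — Rac and Rac but not Rcc.
Valid on: F2.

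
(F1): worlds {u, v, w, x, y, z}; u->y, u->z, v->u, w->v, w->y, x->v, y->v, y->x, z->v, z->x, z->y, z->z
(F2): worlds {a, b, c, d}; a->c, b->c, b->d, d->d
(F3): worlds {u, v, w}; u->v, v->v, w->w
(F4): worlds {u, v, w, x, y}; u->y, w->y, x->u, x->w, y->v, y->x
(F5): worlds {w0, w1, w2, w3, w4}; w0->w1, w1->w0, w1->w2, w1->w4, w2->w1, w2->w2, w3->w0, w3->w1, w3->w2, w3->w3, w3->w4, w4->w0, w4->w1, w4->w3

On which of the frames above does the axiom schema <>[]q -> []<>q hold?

(F3)

This is the axiom for convergence; its first-order frame correspondent is forall x forall y forall z (Rxy & Rxz -> exists w (Ryw & Rzw)).
(F1): fails — Rwy and Rwv but y and v have no common successor.
(F2): fails — Rac and Rac but c and c have no common successor.
(F3): holds.
(F4): fails — Ryx and Ryv but x and v have no common successor.
(F5): fails — Rw3w1 and Rw3w0 but w1 and w0 have no common successor.
Valid on: (F3).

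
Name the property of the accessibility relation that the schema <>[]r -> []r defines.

This is frame-equivalent to ◇r → □◇r (substitute ¬r for r and contrapose).
Suppose ◇r→□◇r is valid. Take Rxy, Rxz and set V(r)={y}. Then ◇r at x, so □◇r at x, so ◇r at z, so some w with Rzw has r; w=y, i.e. Rzy. By symmetry of the argument, Ryz.
Conversely, on a frame with the Euclidean property the schema holds at every world under every valuation.
So the correspondent is the Euclidean property.

the Euclidean property: forall x forall y forall z (Rxy & Rxz -> Ryz)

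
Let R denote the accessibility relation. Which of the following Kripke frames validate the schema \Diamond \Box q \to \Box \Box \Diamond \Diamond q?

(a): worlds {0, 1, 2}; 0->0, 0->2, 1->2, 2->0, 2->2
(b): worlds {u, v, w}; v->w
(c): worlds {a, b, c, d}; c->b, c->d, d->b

(a), (b)

Frame correspondent (Sahlqvist): \forall x \forall y \forall z ((xRy \wedge x R^2 z) \to \exists w (yRw \wedge z R^2 w)) — i.e. a generalized confluence (Geach) condition.
(a): ✓.
(b): ✓.
(c): fails — cRb, cR²b but no w with bRw and bR²w.
Valid on: (a), (b).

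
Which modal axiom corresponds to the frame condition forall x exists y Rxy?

□p → ◇p

The condition is seriality. The D schema □p → ◇p defines it.
Suppose □p→◇p is valid. At any x set V(p)=W. Then □p at x, so ◇p at x, so x has a successor.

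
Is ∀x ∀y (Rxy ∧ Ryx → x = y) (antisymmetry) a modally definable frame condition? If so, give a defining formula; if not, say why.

Any modally definable frame class is closed under surjective bounded morphisms.
The 8-cycle (worlds w0,w1,w2,w3,w4,w5,w6,w7 with w0→w1→w2→w3→w4→w5→w6→w7→w0) is antisymmetric. Sending even-indexed worlds to a and odd-indexed worlds to b is a surjective bounded morphism onto the two-world frame with a↔b, which is not antisymmetric.
So the class is not modally definable.

Not definable by any modal formula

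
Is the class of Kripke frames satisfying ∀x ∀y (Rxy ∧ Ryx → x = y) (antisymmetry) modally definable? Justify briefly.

Not modally definable

Any modally definable frame class is closed under surjective bounded morphisms.
The 8-cycle (worlds 0,1,2,3,4,5,6,7 with 0→1→2→3→4→5→6→7→0) is antisymmetric. Sending even-indexed worlds to • and odd-indexed worlds to ∘ is a surjective bounded morphism onto the two-world frame with •↔∘, which is not antisymmetric.
So the class is not modally definable.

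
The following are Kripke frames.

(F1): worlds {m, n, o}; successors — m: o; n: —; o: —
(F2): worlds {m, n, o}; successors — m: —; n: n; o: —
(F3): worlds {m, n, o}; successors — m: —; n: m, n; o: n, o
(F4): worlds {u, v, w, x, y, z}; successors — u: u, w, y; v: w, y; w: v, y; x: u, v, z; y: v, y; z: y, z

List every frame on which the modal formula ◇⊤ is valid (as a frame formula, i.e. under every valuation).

Frame correspondent (Sahlqvist): ∀x ∃y Rxy — i.e. seriality.
(F1): fails — world n has no successor.
(F2): fails — world m has no successor.
(F3): fails — world m has no successor.
(F4): condition met.

(F4)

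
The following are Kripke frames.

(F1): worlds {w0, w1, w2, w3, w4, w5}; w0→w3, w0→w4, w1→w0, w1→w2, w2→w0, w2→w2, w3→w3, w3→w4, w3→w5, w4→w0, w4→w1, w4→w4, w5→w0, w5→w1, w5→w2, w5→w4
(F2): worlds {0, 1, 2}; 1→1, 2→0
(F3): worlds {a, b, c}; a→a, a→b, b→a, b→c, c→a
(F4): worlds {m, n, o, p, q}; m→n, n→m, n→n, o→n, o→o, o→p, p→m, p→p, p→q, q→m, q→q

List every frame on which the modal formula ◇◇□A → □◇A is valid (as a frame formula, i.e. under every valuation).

This is the axiom for a generalized confluence (Geach) condition; its first-order frame correspondent is ∀x ∀y ∀z ((xR²y ∧ xRz) → ∃w (yRw ∧ zRw)).
(F1): fails — w0R²w1, w0Rw3 but no w with w1Rw and w3Rw.
(F2): holds.
(F3): holds.
(F4): fails — oR²m, oRp but no w with mRw and pRw.
Valid on: (F2), (F3).

(F2), (F3)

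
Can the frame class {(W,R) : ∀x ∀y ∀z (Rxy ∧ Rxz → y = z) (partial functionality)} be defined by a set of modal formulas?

Yes, by ◇p → □p

Yes: it is partial functionality, defined by the CD schema ◇p → □p.
Suppose ◇p→□p is valid. Take Rxy, Rxz and set V(p)={y}. Then ◇p at x, so □p at x, so p at z, i.e. z=y.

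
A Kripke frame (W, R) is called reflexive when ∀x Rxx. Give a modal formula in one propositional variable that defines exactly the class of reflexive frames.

□p → p

The condition is reflexivity. The T schema □p → p defines it.
Suppose □p→p is valid. At any x set V(p)={w : Rxw}. Then □p holds at x, so p holds at x, i.e. Rxx.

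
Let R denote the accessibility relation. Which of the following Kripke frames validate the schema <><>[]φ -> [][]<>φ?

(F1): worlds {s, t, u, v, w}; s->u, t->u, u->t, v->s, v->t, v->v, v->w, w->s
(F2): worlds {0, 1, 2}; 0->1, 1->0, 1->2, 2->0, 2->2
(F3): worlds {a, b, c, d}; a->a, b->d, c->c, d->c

This is the axiom for a generalized confluence (Geach) condition; its first-order frame correspondent is forall x forall y forall z ((x R^2 y & x R^2 z) -> exists w (yRw & zRw)).
(F1): fails — vR²s, vR²u but no w* with sRw* and uRw*.
(F2): fails — 0R²0, 0R²2 but no w with 0Rw and 2Rw.
(F3): ✓.
Valid on: (F3).

(F3)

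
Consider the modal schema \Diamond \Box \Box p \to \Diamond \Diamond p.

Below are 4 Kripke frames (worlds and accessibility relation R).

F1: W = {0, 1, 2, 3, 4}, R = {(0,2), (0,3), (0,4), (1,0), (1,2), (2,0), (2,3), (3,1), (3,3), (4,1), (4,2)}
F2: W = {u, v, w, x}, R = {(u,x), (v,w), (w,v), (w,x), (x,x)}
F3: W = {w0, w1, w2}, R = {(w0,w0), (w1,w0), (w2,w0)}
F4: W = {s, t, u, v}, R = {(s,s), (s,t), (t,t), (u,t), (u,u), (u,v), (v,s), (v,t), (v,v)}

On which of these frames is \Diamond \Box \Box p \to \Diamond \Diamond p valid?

The schema corresponds to a generalized confluence (Geach) condition: \forall x \forall y (xRy \to \exists w (y R^2 w \wedge x R^2 w)).
F1: satisfies the condition.
F2: satisfies the condition.
F3: satisfies the condition.
F4: satisfies the condition.

F1, F2, F3, F4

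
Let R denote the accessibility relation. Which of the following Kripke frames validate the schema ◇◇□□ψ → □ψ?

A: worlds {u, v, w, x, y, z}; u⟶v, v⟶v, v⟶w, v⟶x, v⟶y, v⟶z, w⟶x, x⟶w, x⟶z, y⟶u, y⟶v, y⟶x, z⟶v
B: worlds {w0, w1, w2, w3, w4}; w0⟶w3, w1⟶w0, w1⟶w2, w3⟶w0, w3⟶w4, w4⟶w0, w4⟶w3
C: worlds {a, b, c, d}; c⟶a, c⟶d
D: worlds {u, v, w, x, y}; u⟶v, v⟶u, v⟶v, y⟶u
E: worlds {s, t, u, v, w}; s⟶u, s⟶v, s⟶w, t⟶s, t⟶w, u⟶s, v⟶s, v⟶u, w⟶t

Frame correspondent (Sahlqvist): ∀x ∀y ∀z ((xR²y ∧ xRz) → ∃w (yR²w ∧ z = w)) — i.e. a generalized confluence (Geach) condition.
A: fails — uR²w, uRv but no t with wR²t and v=t.
B: fails — w0R²w0, w0Rw3 but no w with w0R²w and w3=w.
C: condition met.
D: condition met.
E: fails — sR²s, sRv but no w* with sR²w* and v=w*.

C, D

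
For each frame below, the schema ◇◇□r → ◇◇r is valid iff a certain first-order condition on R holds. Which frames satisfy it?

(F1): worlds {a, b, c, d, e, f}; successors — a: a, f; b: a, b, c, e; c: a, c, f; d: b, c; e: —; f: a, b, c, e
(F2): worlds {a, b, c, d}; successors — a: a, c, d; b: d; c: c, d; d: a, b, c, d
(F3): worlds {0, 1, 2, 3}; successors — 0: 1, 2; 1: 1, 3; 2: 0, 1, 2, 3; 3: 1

(F2), (F3)

Frame correspondent (Sahlqvist): ∀x ∀y (xR²y → ∃w (yRw ∧ xR²w)) — i.e. a generalized confluence (Geach) condition.
(F1): fails — aR²e but no w with eRw and aR²w.
(F2): ✓.
(F3): ✓.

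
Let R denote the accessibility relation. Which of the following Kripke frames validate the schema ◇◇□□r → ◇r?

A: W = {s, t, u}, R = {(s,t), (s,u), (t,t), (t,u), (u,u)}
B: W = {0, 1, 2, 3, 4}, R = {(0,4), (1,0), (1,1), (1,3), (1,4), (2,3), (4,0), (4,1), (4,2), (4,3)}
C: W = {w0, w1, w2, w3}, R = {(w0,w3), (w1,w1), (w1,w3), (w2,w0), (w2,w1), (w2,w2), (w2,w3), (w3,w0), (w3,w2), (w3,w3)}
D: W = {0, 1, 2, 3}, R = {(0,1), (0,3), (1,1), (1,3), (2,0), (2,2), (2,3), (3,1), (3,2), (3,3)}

A, C, D

Frame correspondent (Sahlqvist): ∀x ∀y (xR²y → ∃w (yR²w ∧ xRw)) — i.e. a generalized confluence (Geach) condition.
A: holds.
B: fails — 0R²0 but no w with 0R²w and 0Rw.
C: holds.
D: holds.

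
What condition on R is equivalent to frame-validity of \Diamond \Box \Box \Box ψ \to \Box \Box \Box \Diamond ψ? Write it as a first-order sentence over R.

This is a Sahlqvist (Geach-type) schema ◇^1□^3ψ → □^3◇^1ψ.
Minimal-valuation argument: fix x; take any y with xR^1y and any z with xR^3z. Set V(ψ) to the set of worlds R-reachable from y in exactly 3 steps. Then □^3ψ holds at y, so the antecedent holds at x; validity forces ◇^1ψ at z, giving a w with zR^1w and yR^3w.
First-order correspondent: \forall x \forall y \forall z ((xRy \wedge x R^3 z) \to \exists w (y R^3 w \wedge zRw)).

\forall x \forall y \forall z ((xRy \wedge x R^3 z) \to \exists w (y R^3 w \wedge zRw))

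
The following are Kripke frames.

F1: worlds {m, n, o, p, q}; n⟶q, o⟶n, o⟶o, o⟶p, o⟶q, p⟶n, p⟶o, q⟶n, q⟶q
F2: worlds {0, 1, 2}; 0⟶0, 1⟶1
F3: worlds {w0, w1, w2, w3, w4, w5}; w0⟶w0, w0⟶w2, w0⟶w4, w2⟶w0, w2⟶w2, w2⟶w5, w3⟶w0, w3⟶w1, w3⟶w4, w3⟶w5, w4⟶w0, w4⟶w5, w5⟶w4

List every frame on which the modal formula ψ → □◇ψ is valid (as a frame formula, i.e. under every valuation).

F2

Frame correspondent (Sahlqvist): ∀x ∀y (Rxy → Ryx) — i.e. symmetry.
F1: fails — Ron but not Rno.
F2: ✓.
F3: fails — Rw3w5 but not Rw5w3.
Valid on: F2.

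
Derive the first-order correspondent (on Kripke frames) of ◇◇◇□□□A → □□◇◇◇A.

∀x ∀y ∀z ((xR³y ∧ xR²z) → ∃w (yR³w ∧ zR³w))

This is a Sahlqvist (Geach-type) schema ◇^3□^3A → □^2◇^3A.
First-order correspondent: ∀x ∀y ∀z ((xR³y ∧ xR²z) → ∃w (yR³w ∧ zR³w)).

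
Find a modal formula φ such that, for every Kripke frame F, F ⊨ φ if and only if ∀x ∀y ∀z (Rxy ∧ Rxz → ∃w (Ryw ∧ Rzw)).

This is convergence; the standard corresponding axiom is .2: ◇□q → □◇q.
Suppose ◇□q→□◇q is valid. Take Rxy, Rxz and set V(q)={w : Ryw}. Then □q at y so ◇□q at x, so □◇q at x, so ◇q at z, giving w with Rzw and Ryw.

◇□q → □◇q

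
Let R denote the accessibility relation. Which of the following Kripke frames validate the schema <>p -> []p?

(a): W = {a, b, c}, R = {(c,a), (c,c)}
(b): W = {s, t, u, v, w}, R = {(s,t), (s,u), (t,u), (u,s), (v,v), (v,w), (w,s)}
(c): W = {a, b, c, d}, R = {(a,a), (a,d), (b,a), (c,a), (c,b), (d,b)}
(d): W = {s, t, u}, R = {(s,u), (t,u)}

(d)

Frame correspondent (Sahlqvist): forall x forall y forall z (Rxy & Rxz -> y = z) — i.e. partial functionality.
(a): fails — c sees both a and c.
(b): fails — s sees both t and u.
(c): fails — a sees both a and d.
(d): holds.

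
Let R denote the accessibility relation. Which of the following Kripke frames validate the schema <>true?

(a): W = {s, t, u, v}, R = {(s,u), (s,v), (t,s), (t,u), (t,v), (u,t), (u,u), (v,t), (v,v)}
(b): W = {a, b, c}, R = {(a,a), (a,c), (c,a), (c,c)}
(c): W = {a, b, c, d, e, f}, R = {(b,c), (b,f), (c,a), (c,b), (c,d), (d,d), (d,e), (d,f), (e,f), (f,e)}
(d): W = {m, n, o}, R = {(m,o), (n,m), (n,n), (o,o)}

This is the axiom for seriality; its first-order frame correspondent is forall x exists y Rxy.
(a): ✓.
(b): fails — world b has no successor.
(c): fails — world a has no successor.
(d): ✓.
Valid on: (a), (d).

(a), (d)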